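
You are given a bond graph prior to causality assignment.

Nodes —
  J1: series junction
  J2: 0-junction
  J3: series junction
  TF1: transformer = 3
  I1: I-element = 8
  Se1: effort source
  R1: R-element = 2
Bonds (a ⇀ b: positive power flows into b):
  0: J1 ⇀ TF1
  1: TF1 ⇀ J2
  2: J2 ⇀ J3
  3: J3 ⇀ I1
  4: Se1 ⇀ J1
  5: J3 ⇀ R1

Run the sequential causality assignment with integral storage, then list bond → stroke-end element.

#0 |TF1
#1 |J2
#2 |J3
#3 |I1
#4 |J1
#5 |J3

bond 4 →J1  (source Se1 imposes e)
bond 0 →TF1  (closing 1-jn rule on J1)
bond 1 →J2  (TF1 one-in-one-out from 0)
bond 2 →J3  (J2 effort already set via bond 1)
bond 3 →I1  (prefer integral on I1)
bond 5 →J3  (J3 flow already set via bond 3)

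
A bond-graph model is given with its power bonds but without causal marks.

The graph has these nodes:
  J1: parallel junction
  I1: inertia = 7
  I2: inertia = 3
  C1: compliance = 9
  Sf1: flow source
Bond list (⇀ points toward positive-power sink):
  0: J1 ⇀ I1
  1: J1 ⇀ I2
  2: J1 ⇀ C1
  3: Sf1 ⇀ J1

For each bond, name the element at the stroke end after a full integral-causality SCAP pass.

β0 stroke→I1
β1 stroke→I2
β2 stroke→J1
β3 stroke→Sf1

β3 stroke at Sf1  (source Sf1 imposes f)
β0 stroke at I1  (I1: I, integral causality)
β1 stroke at I2  (prefer integral on I2)
β2 stroke at J1  (J1 needs exactly one e-in)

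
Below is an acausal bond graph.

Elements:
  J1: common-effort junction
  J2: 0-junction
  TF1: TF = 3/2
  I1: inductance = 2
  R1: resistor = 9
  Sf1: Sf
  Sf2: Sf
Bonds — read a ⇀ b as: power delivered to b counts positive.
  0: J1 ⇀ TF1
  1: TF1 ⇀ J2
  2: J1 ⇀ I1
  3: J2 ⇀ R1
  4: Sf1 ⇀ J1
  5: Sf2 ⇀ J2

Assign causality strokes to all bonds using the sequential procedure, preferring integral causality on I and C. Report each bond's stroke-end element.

#4 →Sf1  (source Sf1 imposes f)
#5 →Sf2  (source Sf2 imposes f)
#2 →I1  (I1 integral (f out))
#0 →J1  (closing 0-jn rule on J1)
#1 →TF1  (through TF1, causality passes straight; one stroke at TF1)
#3 →J2  (J2 needs exactly one e-in)

b0 stroke at J1
b1 stroke at TF1
b2 stroke at I1
b3 stroke at J2
b4 stroke at Sf1
b5 stroke at Sf2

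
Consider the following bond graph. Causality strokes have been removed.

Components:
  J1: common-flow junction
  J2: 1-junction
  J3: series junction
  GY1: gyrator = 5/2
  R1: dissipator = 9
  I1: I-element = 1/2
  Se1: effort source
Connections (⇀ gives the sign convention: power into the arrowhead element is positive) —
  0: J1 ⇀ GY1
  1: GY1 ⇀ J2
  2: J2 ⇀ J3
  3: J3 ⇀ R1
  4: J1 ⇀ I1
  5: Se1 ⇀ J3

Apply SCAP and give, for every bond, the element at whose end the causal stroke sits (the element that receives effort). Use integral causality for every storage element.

#5 →J3  (Se1 (Se) sets effort on bond)
#4 →I1  (I1: I, integral causality)
#0 →J1  (J1 flow already set via bond 4)
#1 →J2  (GY1 both-in/both-out from 0)
#2 →J3  (J2 needs exactly one f-in)
#3 →R1  (J3: last free bond brings flow in)

#0 stroke→J1
#1 stroke→J2
#2 stroke→J3
#3 stroke→R1
#4 stroke→I1
#5 stroke→J3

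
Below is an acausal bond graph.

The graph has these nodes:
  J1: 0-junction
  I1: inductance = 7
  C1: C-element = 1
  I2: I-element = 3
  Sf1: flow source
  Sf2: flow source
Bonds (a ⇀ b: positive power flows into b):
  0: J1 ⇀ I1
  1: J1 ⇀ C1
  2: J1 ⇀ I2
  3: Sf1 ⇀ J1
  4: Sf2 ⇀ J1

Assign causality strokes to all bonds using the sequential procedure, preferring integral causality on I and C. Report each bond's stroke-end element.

β0 stroke→I1
β1 stroke→J1
β2 stroke→I2
β3 stroke→Sf1
β4 stroke→Sf2

b3 →Sf1  (source Sf1 imposes f)
b4 →Sf2  (Sf2 fixes flow; stroke at Sf2)
b0 →I1  (prefer integral on I1)
b1 →J1  (C1 integral (e out))
b2 →I2  (J1: bond 1 brought effort, rest push out)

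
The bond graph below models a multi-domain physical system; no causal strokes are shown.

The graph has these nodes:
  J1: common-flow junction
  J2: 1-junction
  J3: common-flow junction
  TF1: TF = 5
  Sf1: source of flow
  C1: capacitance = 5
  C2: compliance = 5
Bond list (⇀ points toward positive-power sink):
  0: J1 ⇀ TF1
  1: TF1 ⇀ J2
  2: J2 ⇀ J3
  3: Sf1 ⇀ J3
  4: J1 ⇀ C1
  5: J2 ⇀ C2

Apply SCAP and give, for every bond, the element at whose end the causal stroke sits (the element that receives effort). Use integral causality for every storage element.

b0 stroke→TF1
b1 stroke→J2
b2 stroke→J3
b3 stroke→Sf1
b4 stroke→J1
b5 stroke→J2

β3 stroke→Sf1  (Sf1 (Sf) sets flow on bond)
β2 stroke→J3  (J3 flow already set via bond 3)
β1 stroke→J2  (J2: bond 2 brought flow, rest push out)
β5 stroke→J2  (J2: bond 2 brought flow, rest push out)
β0 stroke→TF1  (TF1: transformer flips bond 1)
β4 stroke→J1  (J1 flow already set via bond 0)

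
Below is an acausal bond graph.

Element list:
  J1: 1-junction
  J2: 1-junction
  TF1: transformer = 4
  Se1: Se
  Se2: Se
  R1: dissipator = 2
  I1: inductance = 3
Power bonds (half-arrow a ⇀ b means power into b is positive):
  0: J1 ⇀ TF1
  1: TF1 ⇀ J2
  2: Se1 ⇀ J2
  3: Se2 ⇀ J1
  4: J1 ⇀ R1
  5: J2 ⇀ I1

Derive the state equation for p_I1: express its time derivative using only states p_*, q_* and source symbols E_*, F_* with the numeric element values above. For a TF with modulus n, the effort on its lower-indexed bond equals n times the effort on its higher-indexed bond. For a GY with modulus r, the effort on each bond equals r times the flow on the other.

#2 →J2  (Se1: effort source, stroke at far end)
#3 →J1  (Se2: effort source, stroke at far end)
#5 →I1  (I1: I, integral causality)
#1 →J2  (J2: bond 5 brought flow, rest push out)
#0 →TF1  (through TF1, causality passes straight; one stroke at TF1)
#4 →J1  (1-jn J1 has f-setter on 0)

dp_I1/dt = E_Se1 + E_Se2/4 - p_I1/24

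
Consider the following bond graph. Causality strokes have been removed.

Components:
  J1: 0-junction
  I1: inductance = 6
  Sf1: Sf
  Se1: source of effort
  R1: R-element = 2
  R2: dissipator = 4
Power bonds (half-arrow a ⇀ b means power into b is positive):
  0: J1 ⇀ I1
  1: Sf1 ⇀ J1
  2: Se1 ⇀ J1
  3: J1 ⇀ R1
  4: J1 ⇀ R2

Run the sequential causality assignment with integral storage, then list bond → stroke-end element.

β1 stroke at Sf1  (Sf1 fixes flow; stroke at Sf1)
β2 stroke at J1  (Se1 (Se) sets effort on bond)
β0 stroke at I1  (J1: bond 2 brought effort, rest push out)
β3 stroke at R1  (common-e at J1 fixed by 2)
β4 stroke at R2  (J1 effort already set via bond 2)

b0 stroke at I1
b1 stroke at Sf1
b2 stroke at J1
b3 stroke at R1
b4 stroke at R2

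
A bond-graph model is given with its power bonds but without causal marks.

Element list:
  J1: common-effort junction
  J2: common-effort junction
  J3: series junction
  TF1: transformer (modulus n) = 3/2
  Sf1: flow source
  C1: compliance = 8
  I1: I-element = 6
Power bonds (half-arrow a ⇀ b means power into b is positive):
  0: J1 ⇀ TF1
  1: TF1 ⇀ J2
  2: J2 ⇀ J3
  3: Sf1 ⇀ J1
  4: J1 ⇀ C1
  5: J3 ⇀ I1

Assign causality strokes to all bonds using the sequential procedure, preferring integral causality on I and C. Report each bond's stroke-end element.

bond 3 →Sf1  (Sf1: flow source, stroke at near end)
bond 4 →J1  (prefer integral on C1)
bond 0 →TF1  (0-jn J1 has e-setter on 4)
bond 1 →J2  (TF1: transformer flips bond 0)
bond 2 →J3  (0-jn J2 has e-setter on 1)
bond 5 →I1  (only one flow-in slot at J3)

b0 stroke at TF1
b1 stroke at J2
b2 stroke at J3
b3 stroke at Sf1
b4 stroke at J1
b5 stroke at I1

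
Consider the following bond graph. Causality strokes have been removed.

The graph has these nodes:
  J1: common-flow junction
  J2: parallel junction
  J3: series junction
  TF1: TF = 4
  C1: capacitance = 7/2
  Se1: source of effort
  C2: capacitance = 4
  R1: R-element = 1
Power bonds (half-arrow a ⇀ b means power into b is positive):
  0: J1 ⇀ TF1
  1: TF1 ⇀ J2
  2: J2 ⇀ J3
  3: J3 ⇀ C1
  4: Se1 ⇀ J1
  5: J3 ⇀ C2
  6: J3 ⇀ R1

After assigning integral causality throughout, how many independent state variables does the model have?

b4 →J1  (source Se1 imposes e)
b0 →TF1  (closing 1-jn rule on J1)
b1 →J2  (TF1 one-in-one-out from 0)
b2 →J3  (J2: bond 1 brought effort, rest push out)
b3 →J3  (C1 integral (e out))
b5 →J3  (C2: C, integral causality)
b6 →R1  (J3: last free bond brings flow in)

2  (C1, C2 all integral)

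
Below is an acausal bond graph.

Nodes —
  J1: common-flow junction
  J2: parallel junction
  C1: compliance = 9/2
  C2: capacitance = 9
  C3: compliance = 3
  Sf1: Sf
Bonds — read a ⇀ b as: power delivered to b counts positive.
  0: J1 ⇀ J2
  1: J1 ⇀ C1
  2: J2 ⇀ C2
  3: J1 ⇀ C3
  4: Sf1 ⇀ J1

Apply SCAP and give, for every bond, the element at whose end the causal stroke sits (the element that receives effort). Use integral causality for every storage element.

bond 0 stroke→J1
bond 1 stroke→J1
bond 2 stroke→J2
bond 3 stroke→J1
bond 4 stroke→Sf1

bond 4 stroke at Sf1  (Sf1 fixes flow; stroke at Sf1)
bond 0 stroke at J1  (J1: bond 4 brought flow, rest push out)
bond 1 stroke at J1  (J1: bond 4 brought flow, rest push out)
bond 3 stroke at J1  (J1: bond 4 brought flow, rest push out)
bond 2 stroke at J2  (J2 needs exactly one e-in)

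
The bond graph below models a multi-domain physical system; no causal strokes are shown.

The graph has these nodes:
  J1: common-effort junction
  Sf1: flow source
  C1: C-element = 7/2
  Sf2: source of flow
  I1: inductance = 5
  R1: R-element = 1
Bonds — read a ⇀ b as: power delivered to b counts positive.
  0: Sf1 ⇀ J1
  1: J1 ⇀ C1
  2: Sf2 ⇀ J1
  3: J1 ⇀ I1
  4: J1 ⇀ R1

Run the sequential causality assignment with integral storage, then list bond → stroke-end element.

#0 stroke at Sf1  (Sf1 fixes flow; stroke at Sf1)
#2 stroke at Sf2  (source Sf2 imposes f)
#1 stroke at J1  (C1: C, integral causality)
#3 stroke at I1  (0-jn J1 has e-setter on 1)
#4 stroke at R1  (J1 effort already set via bond 1)

b0 stroke at Sf1
b1 stroke at J1
b2 stroke at Sf2
b3 stroke at I1
b4 stroke at R1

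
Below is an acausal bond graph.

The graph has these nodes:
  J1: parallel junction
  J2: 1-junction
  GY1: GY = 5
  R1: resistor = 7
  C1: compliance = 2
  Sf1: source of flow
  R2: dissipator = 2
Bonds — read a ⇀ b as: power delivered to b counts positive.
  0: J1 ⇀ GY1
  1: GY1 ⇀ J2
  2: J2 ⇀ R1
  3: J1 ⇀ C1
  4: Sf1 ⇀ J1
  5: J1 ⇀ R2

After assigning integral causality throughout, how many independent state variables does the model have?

#4 stroke→Sf1  (source Sf1 imposes f)
#3 stroke→J1  (prefer integral on C1)
#0 stroke→GY1  (common-e at J1 fixed by 3)
#5 stroke→R2  (common-e at J1 fixed by 3)
#1 stroke→GY1  (through GY1, causality inverts; strokes same side of GY1)
#2 stroke→J2  (1-jn J2 has f-setter on 1)

1  (C1 all integral)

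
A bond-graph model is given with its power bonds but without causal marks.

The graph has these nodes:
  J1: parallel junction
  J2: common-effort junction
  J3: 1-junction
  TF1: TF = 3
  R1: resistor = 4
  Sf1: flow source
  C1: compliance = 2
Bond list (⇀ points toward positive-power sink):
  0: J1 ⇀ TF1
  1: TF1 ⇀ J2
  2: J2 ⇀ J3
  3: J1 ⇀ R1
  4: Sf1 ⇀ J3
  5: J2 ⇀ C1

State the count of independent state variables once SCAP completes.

β4 stroke at Sf1  (Sf1 fixes flow; stroke at Sf1)
β2 stroke at J3  (J3: bond 4 brought flow, rest push out)
β5 stroke at J2  (prefer integral on C1)
β1 stroke at TF1  (0-jn J2 has e-setter on 5)
β0 stroke at J1  (TF TF1: opposite of bond 1)
β3 stroke at R1  (J1 effort already set via bond 0)

1  (C1 all integral)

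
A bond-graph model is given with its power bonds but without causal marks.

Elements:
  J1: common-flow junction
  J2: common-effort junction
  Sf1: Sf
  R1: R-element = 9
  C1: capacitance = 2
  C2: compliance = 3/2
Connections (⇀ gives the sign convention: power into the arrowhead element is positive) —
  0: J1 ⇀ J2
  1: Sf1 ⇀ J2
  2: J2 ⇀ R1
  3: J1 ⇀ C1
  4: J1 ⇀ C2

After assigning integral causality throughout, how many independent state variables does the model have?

2  (C1, C2 all integral)

#1 stroke at Sf1  (Sf1 (Sf) sets flow on bond)
#3 stroke at J1  (C1: C, integral causality)
#4 stroke at J1  (C2 integral (e out))
#0 stroke at J2  (J1: last free bond brings flow in)
#2 stroke at R1  (J2 effort already set via bond 0)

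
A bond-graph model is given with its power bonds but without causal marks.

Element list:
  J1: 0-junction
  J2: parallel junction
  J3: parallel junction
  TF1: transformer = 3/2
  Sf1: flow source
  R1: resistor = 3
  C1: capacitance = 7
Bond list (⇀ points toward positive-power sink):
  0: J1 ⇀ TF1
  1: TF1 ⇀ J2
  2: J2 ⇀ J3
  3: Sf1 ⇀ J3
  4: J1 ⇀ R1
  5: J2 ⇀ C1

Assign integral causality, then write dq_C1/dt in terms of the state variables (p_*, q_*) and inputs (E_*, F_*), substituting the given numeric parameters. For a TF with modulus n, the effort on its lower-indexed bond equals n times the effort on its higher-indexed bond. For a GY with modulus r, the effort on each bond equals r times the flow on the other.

b3 →Sf1  (Sf1 fixes flow; stroke at Sf1)
b2 →J3  (closing 0-jn rule on J3)
b5 →J2  (C1 integral (e out))
b1 →TF1  (J2 effort already set via bond 5)
b0 →J1  (TF1 one-in-one-out from 1)
b4 →R1  (common-e at J1 fixed by 0)

dq_C1/dt = F_Sf1 - 3*q_C1/28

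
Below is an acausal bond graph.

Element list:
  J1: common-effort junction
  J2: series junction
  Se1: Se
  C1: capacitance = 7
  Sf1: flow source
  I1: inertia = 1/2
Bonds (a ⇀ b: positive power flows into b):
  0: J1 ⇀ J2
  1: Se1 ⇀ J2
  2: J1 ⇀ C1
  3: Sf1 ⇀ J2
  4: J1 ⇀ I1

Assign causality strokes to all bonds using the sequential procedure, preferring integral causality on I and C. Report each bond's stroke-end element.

bond 1 stroke→J2  (Se1 fixes effort; stroke away)
bond 3 stroke→Sf1  (Sf1 fixes flow; stroke at Sf1)
bond 0 stroke→J2  (common-f at J2 fixed by 3)
bond 2 stroke→J1  (C1 integral (e out))
bond 4 stroke→I1  (J1 effort already set via bond 2)

bond 0 →J2
bond 1 →J2
bond 2 →J1
bond 3 →Sf1
bond 4 →I1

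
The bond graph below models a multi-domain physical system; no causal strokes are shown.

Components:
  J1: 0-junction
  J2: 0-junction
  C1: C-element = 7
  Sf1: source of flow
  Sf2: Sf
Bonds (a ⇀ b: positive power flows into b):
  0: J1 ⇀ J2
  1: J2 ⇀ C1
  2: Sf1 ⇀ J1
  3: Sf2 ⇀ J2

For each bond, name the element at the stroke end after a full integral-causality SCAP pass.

b2 →Sf1  (Sf1 (Sf) sets flow on bond)
b3 →Sf2  (Sf2 fixes flow; stroke at Sf2)
b0 →J1  (only one effort-in slot at J1)
b1 →J2  (only one effort-in slot at J2)

bond 0 |J1
bond 1 |J2
bond 2 |Sf1
bond 3 |Sf2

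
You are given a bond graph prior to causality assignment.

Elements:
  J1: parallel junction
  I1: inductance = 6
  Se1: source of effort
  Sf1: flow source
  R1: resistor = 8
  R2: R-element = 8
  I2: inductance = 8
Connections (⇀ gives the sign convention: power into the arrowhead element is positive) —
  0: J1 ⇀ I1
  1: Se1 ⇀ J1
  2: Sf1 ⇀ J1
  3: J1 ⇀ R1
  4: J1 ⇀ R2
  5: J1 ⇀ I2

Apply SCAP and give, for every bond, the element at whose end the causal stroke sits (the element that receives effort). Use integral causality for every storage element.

#0 |I1
#1 |J1
#2 |Sf1
#3 |R1
#4 |R2
#5 |I2

b1 stroke→J1  (source Se1 imposes e)
b2 stroke→Sf1  (Sf1 fixes flow; stroke at Sf1)
b0 stroke→I1  (J1: bond 1 brought effort, rest push out)
b3 stroke→R1  (J1: bond 1 brought effort, rest push out)
b4 stroke→R2  (0-jn J1 has e-setter on 1)
b5 stroke→I2  (J1: bond 1 brought effort, rest push out)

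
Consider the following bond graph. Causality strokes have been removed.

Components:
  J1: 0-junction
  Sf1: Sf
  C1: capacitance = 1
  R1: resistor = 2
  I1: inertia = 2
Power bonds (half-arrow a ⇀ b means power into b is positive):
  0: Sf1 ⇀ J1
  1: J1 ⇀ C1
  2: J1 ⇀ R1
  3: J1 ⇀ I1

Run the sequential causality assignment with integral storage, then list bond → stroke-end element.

bond 0 →Sf1  (Sf1 fixes flow; stroke at Sf1)
bond 1 →J1  (C1 integral (e out))
bond 2 →R1  (common-e at J1 fixed by 1)
bond 3 →I1  (common-e at J1 fixed by 1)

bond 0 →Sf1
bond 1 →J1
bond 2 →R1
bond 3 →I1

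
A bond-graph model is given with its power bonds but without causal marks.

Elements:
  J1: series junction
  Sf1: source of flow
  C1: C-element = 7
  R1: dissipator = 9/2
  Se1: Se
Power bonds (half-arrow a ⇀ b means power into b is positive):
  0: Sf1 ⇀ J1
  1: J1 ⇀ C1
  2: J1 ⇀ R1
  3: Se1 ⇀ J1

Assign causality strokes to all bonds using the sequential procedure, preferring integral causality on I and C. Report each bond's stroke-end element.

b0 stroke→Sf1  (Sf1 fixes flow; stroke at Sf1)
b3 stroke→J1  (source Se1 imposes e)
b1 stroke→J1  (J1 flow already set via bond 0)
b2 stroke→J1  (J1 flow already set via bond 0)

β0 stroke→Sf1
β1 stroke→J1
β2 stroke→J1
β3 stroke→J1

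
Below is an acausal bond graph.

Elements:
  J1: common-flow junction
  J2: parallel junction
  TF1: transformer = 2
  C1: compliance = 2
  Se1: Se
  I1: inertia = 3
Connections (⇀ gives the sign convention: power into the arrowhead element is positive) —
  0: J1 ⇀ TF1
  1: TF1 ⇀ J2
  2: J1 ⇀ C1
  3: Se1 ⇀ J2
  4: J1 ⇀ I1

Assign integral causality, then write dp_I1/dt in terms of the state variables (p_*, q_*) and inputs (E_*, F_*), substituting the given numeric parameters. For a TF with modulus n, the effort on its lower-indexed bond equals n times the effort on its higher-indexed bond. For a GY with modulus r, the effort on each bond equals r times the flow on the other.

dp_I1/dt = -2*E_Se1 - q_C1/2

#3 |J2  (Se1 (Se) sets effort on bond)
#1 |TF1  (J2: bond 3 brought effort, rest push out)
#0 |J1  (through TF1, causality passes straight; one stroke at TF1)
#2 |J1  (prefer integral on C1)
#4 |I1  (J1: last free bond brings flow in)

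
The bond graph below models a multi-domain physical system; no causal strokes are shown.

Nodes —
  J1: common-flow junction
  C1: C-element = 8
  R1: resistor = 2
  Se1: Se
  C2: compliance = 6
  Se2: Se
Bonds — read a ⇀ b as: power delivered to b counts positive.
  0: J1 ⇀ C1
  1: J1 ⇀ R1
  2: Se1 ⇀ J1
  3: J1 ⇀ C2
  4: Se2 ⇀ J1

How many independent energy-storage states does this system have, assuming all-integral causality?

β2 →J1  (Se1 fixes effort; stroke away)
β4 →J1  (Se2 (Se) sets effort on bond)
β0 →J1  (C1: C, integral causality)
β3 →J1  (C2 outputs effort q/C2)
β1 →R1  (J1: last free bond brings flow in)

2  (C1, C2 all integral)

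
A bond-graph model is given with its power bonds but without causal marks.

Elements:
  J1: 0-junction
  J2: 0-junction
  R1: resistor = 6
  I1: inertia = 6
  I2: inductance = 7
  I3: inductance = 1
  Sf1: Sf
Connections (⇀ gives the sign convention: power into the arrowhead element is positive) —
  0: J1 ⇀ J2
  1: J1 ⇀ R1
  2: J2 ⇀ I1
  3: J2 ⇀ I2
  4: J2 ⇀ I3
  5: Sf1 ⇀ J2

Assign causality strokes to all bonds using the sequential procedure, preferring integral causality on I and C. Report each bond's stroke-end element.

b5 →Sf1  (Sf1 (Sf) sets flow on bond)
b2 →I1  (I1 outputs flow p/I1)
b3 →I2  (I2 outputs flow p/I2)
b4 →I3  (prefer integral on I3)
b0 →J2  (only one effort-in slot at J2)
b1 →J1  (J1 needs exactly one e-in)

β0 |J2
β1 |J1
β2 |I1
β3 |I2
β4 |I3
β5 |Sf1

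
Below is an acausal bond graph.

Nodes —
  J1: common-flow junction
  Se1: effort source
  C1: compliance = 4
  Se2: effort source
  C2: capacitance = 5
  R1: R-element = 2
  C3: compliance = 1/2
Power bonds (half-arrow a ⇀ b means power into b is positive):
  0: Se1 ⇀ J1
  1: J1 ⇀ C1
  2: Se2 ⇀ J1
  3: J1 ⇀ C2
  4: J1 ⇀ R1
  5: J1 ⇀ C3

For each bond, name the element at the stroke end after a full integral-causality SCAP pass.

#0 stroke at J1  (Se1 fixes effort; stroke away)
#2 stroke at J1  (source Se2 imposes e)
#1 stroke at J1  (C1 outputs effort q/C1)
#3 stroke at J1  (C2 outputs effort q/C2)
#5 stroke at J1  (prefer integral on C3)
#4 stroke at R1  (only one flow-in slot at J1)

β0 |J1
β1 |J1
β2 |J1
β3 |J1
β4 |R1
β5 |J1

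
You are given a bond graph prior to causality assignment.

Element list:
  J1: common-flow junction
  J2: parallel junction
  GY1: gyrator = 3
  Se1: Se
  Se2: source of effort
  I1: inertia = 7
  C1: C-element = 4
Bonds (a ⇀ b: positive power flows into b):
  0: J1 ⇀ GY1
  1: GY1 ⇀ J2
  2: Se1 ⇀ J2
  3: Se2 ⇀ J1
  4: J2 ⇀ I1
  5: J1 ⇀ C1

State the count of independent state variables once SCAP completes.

2  (C1, I1 all integral)

β2 stroke at J2  (Se1: effort source, stroke at far end)
β3 stroke at J1  (Se2: effort source, stroke at far end)
β1 stroke at GY1  (common-e at J2 fixed by 2)
β4 stroke at I1  (J2: bond 2 brought effort, rest push out)
β0 stroke at GY1  (through GY1, causality inverts; strokes same side of GY1)
β5 stroke at J1  (common-f at J1 fixed by 0)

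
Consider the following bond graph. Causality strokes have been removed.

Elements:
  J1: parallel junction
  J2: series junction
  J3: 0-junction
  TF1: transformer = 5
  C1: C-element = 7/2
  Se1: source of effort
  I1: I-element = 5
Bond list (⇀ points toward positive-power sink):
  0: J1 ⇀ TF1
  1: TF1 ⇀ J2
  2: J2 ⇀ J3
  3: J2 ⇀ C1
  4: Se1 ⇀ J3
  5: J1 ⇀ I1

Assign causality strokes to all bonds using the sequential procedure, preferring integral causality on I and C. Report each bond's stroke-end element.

#4 →J3  (source Se1 imposes e)
#2 →J2  (J3: bond 4 brought effort, rest push out)
#3 →J2  (C1 integral (e out))
#1 →TF1  (J2: last free bond brings flow in)
#0 →J1  (TF1 one-in-one-out from 1)
#5 →I1  (0-jn J1 has e-setter on 0)

bond 0 stroke→J1
bond 1 stroke→TF1
bond 2 stroke→J2
bond 3 stroke→J2
bond 4 stroke→J3
bond 5 stroke→I1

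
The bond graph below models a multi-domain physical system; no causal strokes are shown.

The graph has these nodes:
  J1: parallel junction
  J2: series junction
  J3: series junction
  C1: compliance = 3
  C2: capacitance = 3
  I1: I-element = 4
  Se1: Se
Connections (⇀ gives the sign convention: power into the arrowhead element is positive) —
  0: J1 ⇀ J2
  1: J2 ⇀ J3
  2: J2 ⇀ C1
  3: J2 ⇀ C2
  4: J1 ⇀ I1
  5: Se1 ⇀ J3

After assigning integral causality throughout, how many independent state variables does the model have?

3  (C1, C2, I1 all integral)

#5 →J3  (Se1 (Se) sets effort on bond)
#1 →J2  (J3: last free bond brings flow in)
#2 →J2  (C1 outputs effort q/C1)
#3 →J2  (C2 outputs effort q/C2)
#0 →J1  (J2 needs exactly one f-in)
#4 →I1  (J1 effort already set via bond 0)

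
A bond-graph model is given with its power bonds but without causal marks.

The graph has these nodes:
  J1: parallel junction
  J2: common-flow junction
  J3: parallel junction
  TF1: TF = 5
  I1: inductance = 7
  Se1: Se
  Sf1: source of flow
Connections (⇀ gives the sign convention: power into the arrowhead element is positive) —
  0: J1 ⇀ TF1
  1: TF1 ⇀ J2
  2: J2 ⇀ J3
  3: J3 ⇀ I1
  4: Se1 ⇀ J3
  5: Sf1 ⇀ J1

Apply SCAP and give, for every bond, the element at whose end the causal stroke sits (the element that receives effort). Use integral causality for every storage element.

β0 stroke→J1
β1 stroke→TF1
β2 stroke→J2
β3 stroke→I1
β4 stroke→J3
β5 stroke→Sf1

bond 4 stroke→J3  (source Se1 imposes e)
bond 5 stroke→Sf1  (source Sf1 imposes f)
bond 0 stroke→J1  (J1 needs exactly one e-in)
bond 2 stroke→J2  (J3 effort already set via bond 4)
bond 3 stroke→I1  (J3 effort already set via bond 4)
bond 1 stroke→TF1  (TF1 one-in-one-out from 0)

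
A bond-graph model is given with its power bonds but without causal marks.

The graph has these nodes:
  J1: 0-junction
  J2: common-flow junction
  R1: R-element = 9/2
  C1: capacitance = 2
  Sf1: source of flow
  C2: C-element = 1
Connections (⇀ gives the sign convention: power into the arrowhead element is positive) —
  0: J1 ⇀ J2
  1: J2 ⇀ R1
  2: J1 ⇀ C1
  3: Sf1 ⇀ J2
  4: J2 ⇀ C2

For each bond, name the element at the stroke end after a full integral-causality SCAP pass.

β3 stroke→Sf1  (Sf1 (Sf) sets flow on bond)
β0 stroke→J2  (J2: bond 3 brought flow, rest push out)
β1 stroke→J2  (J2: bond 3 brought flow, rest push out)
β4 stroke→J2  (J2 flow already set via bond 3)
β2 stroke→J1  (J1: last free bond brings effort in)

b0 |J2
b1 |J2
b2 |J1
b3 |Sf1
b4 |J2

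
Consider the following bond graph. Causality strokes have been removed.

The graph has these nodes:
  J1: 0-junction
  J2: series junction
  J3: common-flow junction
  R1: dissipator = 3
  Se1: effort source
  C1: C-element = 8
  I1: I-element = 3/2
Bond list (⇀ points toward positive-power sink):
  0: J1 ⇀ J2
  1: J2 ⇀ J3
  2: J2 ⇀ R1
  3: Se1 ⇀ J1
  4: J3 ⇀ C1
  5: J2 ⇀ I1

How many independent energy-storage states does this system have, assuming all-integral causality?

β3 |J1  (source Se1 imposes e)
β0 |J2  (common-e at J1 fixed by 3)
β4 |J3  (prefer integral on C1)
β1 |J2  (J3 needs exactly one f-in)
β5 |I1  (prefer integral on I1)
β2 |J2  (J2 flow already set via bond 5)

2  (C1, I1 all integral)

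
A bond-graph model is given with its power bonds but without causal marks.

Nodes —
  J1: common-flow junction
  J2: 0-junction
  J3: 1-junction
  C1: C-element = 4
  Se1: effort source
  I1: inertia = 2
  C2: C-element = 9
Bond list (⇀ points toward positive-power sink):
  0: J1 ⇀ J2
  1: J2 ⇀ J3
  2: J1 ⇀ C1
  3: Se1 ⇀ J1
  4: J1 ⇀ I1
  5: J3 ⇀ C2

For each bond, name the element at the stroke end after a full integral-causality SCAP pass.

#3 |J1  (Se1: effort source, stroke at far end)
#2 |J1  (C1 integral (e out))
#4 |I1  (I1 outputs flow p/I1)
#0 |J1  (1-jn J1 has f-setter on 4)
#1 |J2  (J2: last free bond brings effort in)
#5 |J3  (J3: bond 1 brought flow, rest push out)

b0 |J1
b1 |J2
b2 |J1
b3 |J1
b4 |I1
b5 |J3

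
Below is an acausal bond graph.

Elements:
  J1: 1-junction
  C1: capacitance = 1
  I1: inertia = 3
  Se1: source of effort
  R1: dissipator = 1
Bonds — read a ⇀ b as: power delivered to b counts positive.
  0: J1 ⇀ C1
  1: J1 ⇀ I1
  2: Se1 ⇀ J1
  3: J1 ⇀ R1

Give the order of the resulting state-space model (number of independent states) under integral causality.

2  (C1, I1 all integral)

b2 stroke at J1  (source Se1 imposes e)
b0 stroke at J1  (C1 integral (e out))
b1 stroke at I1  (I1 integral (f out))
b3 stroke at J1  (J1: bond 1 brought flow, rest push out)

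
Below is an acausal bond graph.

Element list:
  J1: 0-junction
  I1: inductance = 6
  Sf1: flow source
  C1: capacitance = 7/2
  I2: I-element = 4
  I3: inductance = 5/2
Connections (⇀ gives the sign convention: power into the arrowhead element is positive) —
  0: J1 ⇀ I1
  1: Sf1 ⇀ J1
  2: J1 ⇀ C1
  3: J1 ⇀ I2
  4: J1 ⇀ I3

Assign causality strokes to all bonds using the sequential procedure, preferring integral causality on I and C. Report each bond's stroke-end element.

bond 1 →Sf1  (Sf1 fixes flow; stroke at Sf1)
bond 0 →I1  (I1 outputs flow p/I1)
bond 2 →J1  (C1 outputs effort q/C1)
bond 3 →I2  (J1: bond 2 brought effort, rest push out)
bond 4 →I3  (0-jn J1 has e-setter on 2)

#0 stroke at I1
#1 stroke at Sf1
#2 stroke at J1
#3 stroke at I2
#4 stroke at I3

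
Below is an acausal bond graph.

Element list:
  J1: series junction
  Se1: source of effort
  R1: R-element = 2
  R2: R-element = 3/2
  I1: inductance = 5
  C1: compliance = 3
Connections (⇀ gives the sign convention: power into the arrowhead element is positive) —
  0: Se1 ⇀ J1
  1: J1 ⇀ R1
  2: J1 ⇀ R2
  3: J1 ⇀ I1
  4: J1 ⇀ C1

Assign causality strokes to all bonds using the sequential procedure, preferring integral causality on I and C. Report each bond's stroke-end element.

bond 0 →J1  (Se1: effort source, stroke at far end)
bond 3 →I1  (I1 integral (f out))
bond 1 →J1  (J1: bond 3 brought flow, rest push out)
bond 2 →J1  (J1 flow already set via bond 3)
bond 4 →J1  (J1 flow already set via bond 3)

β0 stroke→J1
β1 stroke→J1
β2 stroke→J1
β3 stroke→I1
β4 stroke→J1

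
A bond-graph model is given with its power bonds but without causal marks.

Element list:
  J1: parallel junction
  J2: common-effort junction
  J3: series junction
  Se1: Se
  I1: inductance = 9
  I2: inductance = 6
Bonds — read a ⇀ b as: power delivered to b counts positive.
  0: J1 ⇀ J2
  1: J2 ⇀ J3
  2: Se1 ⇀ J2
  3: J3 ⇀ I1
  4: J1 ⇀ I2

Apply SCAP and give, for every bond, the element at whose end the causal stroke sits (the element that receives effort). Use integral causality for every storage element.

#0 stroke→J1
#1 stroke→J3
#2 stroke→J2
#3 stroke→I1
#4 stroke→I2

#2 stroke at J2  (Se1 (Se) sets effort on bond)
#0 stroke at J1  (J2 effort already set via bond 2)
#1 stroke at J3  (common-e at J2 fixed by 2)
#3 stroke at I1  (only one flow-in slot at J3)
#4 stroke at I2  (0-jn J1 has e-setter on 0)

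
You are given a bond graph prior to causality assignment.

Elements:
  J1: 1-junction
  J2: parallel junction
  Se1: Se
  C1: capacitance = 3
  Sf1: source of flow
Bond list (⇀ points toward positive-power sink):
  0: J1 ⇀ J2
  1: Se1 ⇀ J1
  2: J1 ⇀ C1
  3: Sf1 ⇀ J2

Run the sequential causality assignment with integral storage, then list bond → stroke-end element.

bond 1 stroke at J1  (Se1: effort source, stroke at far end)
bond 3 stroke at Sf1  (Sf1: flow source, stroke at near end)
bond 0 stroke at J2  (J2: last free bond brings effort in)
bond 2 stroke at J1  (J1 flow already set via bond 0)

b0 |J2
b1 |J1
b2 |J1
b3 |Sf1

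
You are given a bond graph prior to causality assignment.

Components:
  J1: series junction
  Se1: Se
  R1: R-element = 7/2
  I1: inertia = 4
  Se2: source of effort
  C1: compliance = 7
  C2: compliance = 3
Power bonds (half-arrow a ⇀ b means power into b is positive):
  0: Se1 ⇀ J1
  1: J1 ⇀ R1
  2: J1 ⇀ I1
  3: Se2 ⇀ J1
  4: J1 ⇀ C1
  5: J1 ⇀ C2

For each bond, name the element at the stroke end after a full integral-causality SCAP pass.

#0 stroke at J1  (Se1 fixes effort; stroke away)
#3 stroke at J1  (Se2: effort source, stroke at far end)
#2 stroke at I1  (I1 integral (f out))
#1 stroke at J1  (common-f at J1 fixed by 2)
#4 stroke at J1  (common-f at J1 fixed by 2)
#5 stroke at J1  (J1: bond 2 brought flow, rest push out)

β0 stroke at J1
β1 stroke at J1
β2 stroke at I1
β3 stroke at J1
β4 stroke at J1
β5 stroke at J1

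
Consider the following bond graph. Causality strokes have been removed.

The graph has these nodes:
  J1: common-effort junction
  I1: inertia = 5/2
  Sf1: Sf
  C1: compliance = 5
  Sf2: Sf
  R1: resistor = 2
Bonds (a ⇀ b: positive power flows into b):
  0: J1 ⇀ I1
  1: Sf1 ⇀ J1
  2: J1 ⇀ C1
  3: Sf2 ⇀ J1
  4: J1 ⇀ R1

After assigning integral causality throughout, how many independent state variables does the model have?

2  (C1, I1 all integral)

β1 |Sf1  (source Sf1 imposes f)
β3 |Sf2  (Sf2: flow source, stroke at near end)
β0 |I1  (I1: I, integral causality)
β2 |J1  (C1 outputs effort q/C1)
β4 |R1  (0-jn J1 has e-setter on 2)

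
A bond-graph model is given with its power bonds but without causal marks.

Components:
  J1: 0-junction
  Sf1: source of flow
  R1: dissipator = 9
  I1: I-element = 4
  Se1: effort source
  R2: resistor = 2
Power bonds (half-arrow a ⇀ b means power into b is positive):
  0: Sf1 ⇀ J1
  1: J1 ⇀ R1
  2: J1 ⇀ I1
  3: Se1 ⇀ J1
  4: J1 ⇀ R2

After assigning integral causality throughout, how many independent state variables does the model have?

1  (I1 all integral)

b0 |Sf1  (Sf1 fixes flow; stroke at Sf1)
b3 |J1  (source Se1 imposes e)
b1 |R1  (J1: bond 3 brought effort, rest push out)
b2 |I1  (J1: bond 3 brought effort, rest push out)
b4 |R2  (common-e at J1 fixed by 3)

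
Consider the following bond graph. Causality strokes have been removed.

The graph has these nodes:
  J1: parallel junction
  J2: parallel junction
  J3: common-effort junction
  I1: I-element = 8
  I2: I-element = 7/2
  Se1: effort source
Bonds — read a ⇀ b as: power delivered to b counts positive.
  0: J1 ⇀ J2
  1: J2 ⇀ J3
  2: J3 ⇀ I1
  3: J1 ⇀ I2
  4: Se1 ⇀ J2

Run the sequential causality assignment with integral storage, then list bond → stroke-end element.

β0 |J1
β1 |J3
β2 |I1
β3 |I2
β4 |J2

#4 stroke at J2  (Se1: effort source, stroke at far end)
#0 stroke at J1  (0-jn J2 has e-setter on 4)
#1 stroke at J3  (J2: bond 4 brought effort, rest push out)
#2 stroke at I1  (J3: bond 1 brought effort, rest push out)
#3 stroke at I2  (common-e at J1 fixed by 0)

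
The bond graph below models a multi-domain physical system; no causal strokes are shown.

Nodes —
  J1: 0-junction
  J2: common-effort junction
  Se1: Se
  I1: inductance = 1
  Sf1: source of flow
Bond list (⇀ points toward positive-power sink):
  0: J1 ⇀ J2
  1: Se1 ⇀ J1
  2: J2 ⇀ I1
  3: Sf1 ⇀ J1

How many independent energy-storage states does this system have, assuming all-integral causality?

1  (I1 all integral)

b1 →J1  (Se1 fixes effort; stroke away)
b3 →Sf1  (Sf1 (Sf) sets flow on bond)
b0 →J2  (common-e at J1 fixed by 1)
b2 →I1  (J2: bond 0 brought effort, rest push out)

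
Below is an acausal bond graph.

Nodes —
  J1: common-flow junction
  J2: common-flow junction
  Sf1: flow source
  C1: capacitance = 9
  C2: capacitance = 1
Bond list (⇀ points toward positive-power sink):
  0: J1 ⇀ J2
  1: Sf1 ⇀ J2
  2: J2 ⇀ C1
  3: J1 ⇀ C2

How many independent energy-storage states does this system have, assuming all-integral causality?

b1 stroke→Sf1  (Sf1 fixes flow; stroke at Sf1)
b0 stroke→J2  (J2 flow already set via bond 1)
b2 stroke→J2  (1-jn J2 has f-setter on 1)
b3 stroke→J1  (1-jn J1 has f-setter on 0)

2  (C1, C2 all integral)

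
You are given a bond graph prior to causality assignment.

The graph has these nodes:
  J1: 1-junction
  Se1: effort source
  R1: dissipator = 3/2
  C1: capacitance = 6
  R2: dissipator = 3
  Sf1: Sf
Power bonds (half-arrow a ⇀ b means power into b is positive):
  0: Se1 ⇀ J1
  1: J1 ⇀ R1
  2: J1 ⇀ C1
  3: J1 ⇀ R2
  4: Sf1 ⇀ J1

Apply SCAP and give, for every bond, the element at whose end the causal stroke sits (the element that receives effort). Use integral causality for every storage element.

β0 |J1  (source Se1 imposes e)
β4 |Sf1  (Sf1 fixes flow; stroke at Sf1)
β1 |J1  (1-jn J1 has f-setter on 4)
β2 |J1  (J1: bond 4 brought flow, rest push out)
β3 |J1  (J1 flow already set via bond 4)

b0 →J1
b1 →J1
b2 →J1
b3 →J1
b4 →Sf1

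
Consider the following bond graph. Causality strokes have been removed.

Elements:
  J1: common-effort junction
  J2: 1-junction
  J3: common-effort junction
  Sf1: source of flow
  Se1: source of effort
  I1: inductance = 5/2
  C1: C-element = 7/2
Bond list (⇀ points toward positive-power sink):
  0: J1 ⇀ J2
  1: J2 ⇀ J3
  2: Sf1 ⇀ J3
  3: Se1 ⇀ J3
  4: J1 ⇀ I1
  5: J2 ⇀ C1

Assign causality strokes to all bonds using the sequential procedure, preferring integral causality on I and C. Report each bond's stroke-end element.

b0 stroke→J1
b1 stroke→J2
b2 stroke→Sf1
b3 stroke→J3
b4 stroke→I1
b5 stroke→J2

bond 2 |Sf1  (Sf1: flow source, stroke at near end)
bond 3 |J3  (Se1 fixes effort; stroke away)
bond 1 |J2  (J3: bond 3 brought effort, rest push out)
bond 4 |I1  (prefer integral on I1)
bond 0 |J1  (J1 needs exactly one e-in)
bond 5 |J2  (J2: bond 0 brought flow, rest push out)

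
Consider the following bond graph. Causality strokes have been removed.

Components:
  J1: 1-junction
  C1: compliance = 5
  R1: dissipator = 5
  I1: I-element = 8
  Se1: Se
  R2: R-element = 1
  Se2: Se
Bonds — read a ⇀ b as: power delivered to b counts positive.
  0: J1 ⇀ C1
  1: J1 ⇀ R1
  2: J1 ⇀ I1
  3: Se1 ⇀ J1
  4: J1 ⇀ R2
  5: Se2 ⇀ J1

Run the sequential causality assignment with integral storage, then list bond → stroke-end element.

β0 stroke→J1
β1 stroke→J1
β2 stroke→I1
β3 stroke→J1
β4 stroke→J1
β5 stroke→J1

β3 →J1  (Se1: effort source, stroke at far end)
β5 →J1  (source Se2 imposes e)
β0 →J1  (C1: C, integral causality)
β2 →I1  (prefer integral on I1)
β1 →J1  (J1: bond 2 brought flow, rest push out)
β4 →J1  (common-f at J1 fixed by 2)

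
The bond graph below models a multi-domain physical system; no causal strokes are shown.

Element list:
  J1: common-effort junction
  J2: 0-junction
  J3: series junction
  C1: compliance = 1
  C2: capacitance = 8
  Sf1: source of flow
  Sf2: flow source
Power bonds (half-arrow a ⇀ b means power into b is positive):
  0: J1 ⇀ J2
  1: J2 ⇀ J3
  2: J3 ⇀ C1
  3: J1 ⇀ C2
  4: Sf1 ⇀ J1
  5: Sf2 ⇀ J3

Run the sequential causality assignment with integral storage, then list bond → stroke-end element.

b4 →Sf1  (Sf1 fixes flow; stroke at Sf1)
b5 →Sf2  (Sf2: flow source, stroke at near end)
b1 →J3  (1-jn J3 has f-setter on 5)
b2 →J3  (J3 flow already set via bond 5)
b0 →J2  (only one effort-in slot at J2)
b3 →J1  (J1 needs exactly one e-in)

b0 →J2
b1 →J3
b2 →J3
b3 →J1
b4 →Sf1
b5 →Sf2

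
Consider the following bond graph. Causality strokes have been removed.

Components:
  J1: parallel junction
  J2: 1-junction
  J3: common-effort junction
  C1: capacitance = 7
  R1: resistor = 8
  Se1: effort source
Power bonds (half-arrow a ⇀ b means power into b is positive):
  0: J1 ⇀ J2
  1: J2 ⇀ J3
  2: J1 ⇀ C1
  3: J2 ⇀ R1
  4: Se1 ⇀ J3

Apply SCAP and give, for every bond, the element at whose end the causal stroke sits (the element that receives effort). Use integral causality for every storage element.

b0 stroke at J2
b1 stroke at J2
b2 stroke at J1
b3 stroke at R1
b4 stroke at J3

bond 4 →J3  (source Se1 imposes e)
bond 1 →J2  (J3: bond 4 brought effort, rest push out)
bond 2 →J1  (prefer integral on C1)
bond 0 →J2  (common-e at J1 fixed by 2)
bond 3 →R1  (J2 needs exactly one f-in)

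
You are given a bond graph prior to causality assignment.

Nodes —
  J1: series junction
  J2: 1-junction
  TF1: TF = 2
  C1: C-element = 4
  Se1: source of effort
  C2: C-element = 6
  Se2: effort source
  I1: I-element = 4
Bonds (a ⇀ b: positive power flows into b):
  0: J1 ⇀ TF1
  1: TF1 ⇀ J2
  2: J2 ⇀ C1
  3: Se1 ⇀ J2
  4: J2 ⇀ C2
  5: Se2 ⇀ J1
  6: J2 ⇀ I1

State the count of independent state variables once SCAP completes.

3  (C1, C2, I1 all integral)

#3 stroke→J2  (Se1 fixes effort; stroke away)
#5 stroke→J1  (Se2 (Se) sets effort on bond)
#0 stroke→TF1  (only one flow-in slot at J1)
#1 stroke→J2  (TF1 one-in-one-out from 0)
#2 stroke→J2  (C1: C, integral causality)
#4 stroke→J2  (C2 outputs effort q/C2)
#6 stroke→I1  (J2: last free bond brings flow in)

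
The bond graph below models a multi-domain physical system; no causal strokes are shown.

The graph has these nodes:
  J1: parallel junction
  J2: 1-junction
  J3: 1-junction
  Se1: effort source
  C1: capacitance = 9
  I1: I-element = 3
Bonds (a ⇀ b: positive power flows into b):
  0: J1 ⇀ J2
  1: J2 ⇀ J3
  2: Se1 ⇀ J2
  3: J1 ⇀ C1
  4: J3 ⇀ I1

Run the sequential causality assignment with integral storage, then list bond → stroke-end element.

#0 stroke at J2
#1 stroke at J3
#2 stroke at J2
#3 stroke at J1
#4 stroke at I1

β2 stroke at J2  (Se1 fixes effort; stroke away)
β3 stroke at J1  (prefer integral on C1)
β0 stroke at J2  (J1: bond 3 brought effort, rest push out)
β1 stroke at J3  (J2 needs exactly one f-in)
β4 stroke at I1  (closing 1-jn rule on J3)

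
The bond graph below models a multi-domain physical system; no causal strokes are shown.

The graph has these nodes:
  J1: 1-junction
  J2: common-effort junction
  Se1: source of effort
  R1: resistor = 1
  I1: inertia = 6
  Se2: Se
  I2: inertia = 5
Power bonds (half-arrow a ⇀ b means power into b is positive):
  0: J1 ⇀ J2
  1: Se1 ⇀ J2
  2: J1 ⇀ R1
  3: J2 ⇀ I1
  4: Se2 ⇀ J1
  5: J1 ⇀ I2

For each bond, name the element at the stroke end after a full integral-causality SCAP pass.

b0 stroke at J1
b1 stroke at J2
b2 stroke at J1
b3 stroke at I1
b4 stroke at J1
b5 stroke at I2

bond 1 |J2  (Se1 fixes effort; stroke away)
bond 4 |J1  (Se2 fixes effort; stroke away)
bond 0 |J1  (J2 effort already set via bond 1)
bond 3 |I1  (J2: bond 1 brought effort, rest push out)
bond 5 |I2  (I2 integral (f out))
bond 2 |J1  (1-jn J1 has f-setter on 5)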